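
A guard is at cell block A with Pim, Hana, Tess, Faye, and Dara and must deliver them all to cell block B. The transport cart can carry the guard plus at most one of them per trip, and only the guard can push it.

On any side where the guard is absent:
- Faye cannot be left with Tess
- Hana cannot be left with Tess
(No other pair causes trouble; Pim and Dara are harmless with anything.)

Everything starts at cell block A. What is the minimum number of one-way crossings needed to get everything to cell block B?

Counting alone: the guard can take at most 1 across per trip to cell block B, so moving all 5 needs at least 5 loaded trips out, with a return between consecutive ones — at least 9 crossings.
The safety rule pushes this higher. Following every safe sequence of crossings, the most of the 5 that can be at cell block B as the transport cart arrives there on crossing 9 is 4 — never all 5.
So no plan with fewer than 11 crossings exists, and this one achieves 11:
1. Guard goes to cell block B with Tess.  [cell block A: Dara, Faye, Hana, Pim | cell block B: Tess]
2. Guard goes back to cell block A alone.  [cell block A: Dara, Faye, Hana, Pim | cell block B: Tess]
3. Guard goes to cell block B with Pim.  [cell block A: Dara, Faye, Hana | cell block B: Pim, Tess]
4. Guard goes back to cell block A alone.  [cell block A: Dara, Faye, Hana | cell block B: Pim, Tess]
5. Guard goes to cell block B with Hana.  [cell block A: Dara, Faye | cell block B: Hana, Pim, Tess]
6. Guard goes back to cell block A with Tess.  [cell block A: Dara, Faye, Tess | cell block B: Hana, Pim]
7. Guard goes to cell block B with Faye.  [cell block A: Dara, Tess | cell block B: Faye, Hana, Pim]
8. Guard goes back to cell block A alone.  [cell block A: Dara, Tess | cell block B: Faye, Hana, Pim]
9. Guard goes to cell block B with Dara.  [cell block A: Tess | cell block B: Dara, Faye, Hana, Pim]
10. Guard goes back to cell block A alone.  [cell block A: Tess | cell block B: Dara, Faye, Hana, Pim]
11. Guard goes to cell block B with Tess.  [cell block A: — | cell block B: Dara, Faye, Hana, Pim, Tess]

11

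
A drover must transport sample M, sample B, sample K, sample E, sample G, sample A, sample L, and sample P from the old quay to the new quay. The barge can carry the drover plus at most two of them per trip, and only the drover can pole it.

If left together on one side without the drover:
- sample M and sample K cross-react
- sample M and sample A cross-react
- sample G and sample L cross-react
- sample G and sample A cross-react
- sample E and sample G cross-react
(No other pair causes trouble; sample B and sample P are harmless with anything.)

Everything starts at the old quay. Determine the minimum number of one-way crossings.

Counting alone: the drover can take at most 2 across per trip to the new quay, so moving all 8 needs at least 4 loaded trips out, with a return between consecutive ones — at least 7 crossings.
The safety rule pushes this higher. Following every safe sequence of crossings, the most of the 8 that can be at the new quay as the barge arrives there on crossing 7 is 7 — never all 8.
So no plan with fewer than 9 crossings exists, and this one achieves 9:
1. Drover goes to the new quay with sample G and sample M.
2. Drover goes back to the old quay alone.
3. Drover goes to the new quay with sample B and sample K.
4. Drover goes back to the old quay with sample M.
5. Drover goes to the new quay with sample A and sample E.
6. Drover goes back to the old quay with sample G.
7. Drover goes to the new quay with sample L and sample P.
8. Drover goes back to the old quay alone.
9. Drover goes to the new quay with sample G and sample M.

9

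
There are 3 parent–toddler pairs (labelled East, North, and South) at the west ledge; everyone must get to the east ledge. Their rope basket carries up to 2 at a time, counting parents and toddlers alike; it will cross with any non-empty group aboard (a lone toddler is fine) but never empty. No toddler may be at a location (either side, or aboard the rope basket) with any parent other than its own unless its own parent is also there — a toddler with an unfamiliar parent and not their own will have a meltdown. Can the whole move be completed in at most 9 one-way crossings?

Counting alone: each trip to the east ledge takes at most 2 across and each return brings at least 1 back, so after t trips out (and t−1 returns) at most 2t − (t−1) of the 6 are across; that first reaches 6 at t = 5, so at least 9 crossings are needed.
The safety rule pushes this higher. Following every safe sequence of crossings, the most of the 6 that can be at the east ledge as the rope basket arrives there on crossing 9 is 5 — never all 6.
So the move cannot be finished within 9 crossings. (The shortest complete plan takes 11:)
1. parent East and toddler East cross → the east ledge.
2. parent East crosses ← the west ledge.
3. toddler North and toddler South cross → the east ledge.
4. toddler East crosses ← the west ledge.
5. parent North and parent South cross → the east ledge.
6. parent North and toddler North cross ← the west ledge.
7. parent East and parent North cross → the east ledge.
8. toddler South crosses ← the west ledge.
9. toddler East and toddler North cross → the east ledge.
10. parent South crosses ← the west ledge.
11. parent South and toddler South cross → the east ledge.

No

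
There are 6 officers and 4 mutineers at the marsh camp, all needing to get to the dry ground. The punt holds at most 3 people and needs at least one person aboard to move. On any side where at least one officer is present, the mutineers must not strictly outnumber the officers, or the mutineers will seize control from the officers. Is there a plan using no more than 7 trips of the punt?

No

Counting alone: each trip to the dry ground takes at most 3 across and each return brings at least 1 back, so after t trips out (and t−1 returns) at most 3t − (t−1) of the 10 are across; that first reaches 10 at t = 5, so at least 9 crossings are needed.
Since 7 < 9, 7 crossings cannot be enough. (The shortest complete plan in fact takes 9:)
1. 2 mutineers → the dry ground.  (the marsh camp: 6O 2M; the dry ground: 0O 2M)
2. 1 mutineer ← the marsh camp.  (the marsh camp: 6O 3M; the dry ground: 0O 1M)
3. 3 mutineers → the dry ground.  (the marsh camp: 6O 0M; the dry ground: 0O 4M)
4. 1 mutineer ← the marsh camp.  (the marsh camp: 6O 1M; the dry ground: 0O 3M)
5. 3 officers → the dry ground.  (the marsh camp: 3O 1M; the dry ground: 3O 3M)
6. 1 mutineer ← the marsh camp.  (the marsh camp: 3O 2M; the dry ground: 3O 2M)
7. 1 officer and 2 mutineers → the dry ground.  (the marsh camp: 2O 0M; the dry ground: 4O 4M)
8. 1 mutineer ← the marsh camp.  (the marsh camp: 2O 1M; the dry ground: 4O 3M)
9. 2 officers and 1 mutineer → the dry ground.  (the marsh camp: 0O 0M; the dry ground: 6O 4M)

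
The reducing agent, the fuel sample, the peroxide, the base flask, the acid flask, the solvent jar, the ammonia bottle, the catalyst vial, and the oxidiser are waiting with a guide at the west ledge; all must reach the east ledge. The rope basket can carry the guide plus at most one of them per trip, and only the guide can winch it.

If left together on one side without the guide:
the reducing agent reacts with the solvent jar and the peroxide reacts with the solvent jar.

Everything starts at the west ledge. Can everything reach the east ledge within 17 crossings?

No

Counting alone: the guide can take at most 1 across per trip to the east ledge, so moving all 9 needs at least 9 loaded trips out, with a return between consecutive ones — at least 17 crossings.
The safety rule pushes this higher. Following every safe sequence of crossings, the most of the 9 that can be at the east ledge as the rope basket arrives there on crossing 17 is 8 — never all 9.
So the move cannot be finished within 17 crossings. (The shortest complete plan takes 19:)
1. Guide goes to the east ledge with the solvent jar.  [the west ledge: the acid flask, the ammonia bottle, the base flask, the catalyst vial, the fuel sample, the oxidiser, the peroxide, the reducing agent | the east ledge: the solvent jar]
2. Guide goes back to the west ledge alone.  [the west ledge: the acid flask, the ammonia bottle, the base flask, the catalyst vial, the fuel sample, the oxidiser, the peroxide, the reducing agent | the east ledge: the solvent jar]
3. Guide goes to the east ledge with the reducing agent.  [the west ledge: the acid flask, the ammonia bottle, the base flask, the catalyst vial, the fuel sample, the oxidiser, the peroxide | the east ledge: the reducing agent, the solvent jar]
4. Guide goes back to the west ledge with the solvent jar.  [the west ledge: the acid flask, the ammonia bottle, the base flask, the catalyst vial, the fuel sample, the oxidiser, the peroxide, the solvent jar | the east ledge: the reducing agent]
5. Guide goes to the east ledge with the peroxide.  [the west ledge: the acid flask, the ammonia bottle, the base flask, the catalyst vial, the fuel sample, the oxidiser, the solvent jar | the east ledge: the peroxide, the reducing agent]
6. Guide goes back to the west ledge alone.  [the west ledge: the acid flask, the ammonia bottle, the base flask, the catalyst vial, the fuel sample, the oxidiser, the solvent jar | the east ledge: the peroxide, the reducing agent]
7. Guide goes to the east ledge with the fuel sample.  [the west ledge: the acid flask, the ammonia bottle, the base flask, the catalyst vial, the oxidiser, the solvent jar | the east ledge: the fuel sample, the peroxide, the reducing agent]
8. Guide goes back to the west ledge alone.  [the west ledge: the acid flask, the ammonia bottle, the base flask, the catalyst vial, the oxidiser, the solvent jar | the east ledge: the fuel sample, the peroxide, the reducing agent]
9. Guide goes to the east ledge with the base flask.  [the west ledge: the acid flask, the ammonia bottle, the catalyst vial, the oxidiser, the solvent jar | the east ledge: the base flask, the fuel sample, the peroxide, the reducing agent]
10. Guide goes back to the west ledge alone.  [the west ledge: the acid flask, the ammonia bottle, the catalyst vial, the oxidiser, the solvent jar | the east ledge: the base flask, the fuel sample, the peroxide, the reducing agent]
11. Guide goes to the east ledge with the acid flask.  [the west ledge: the ammonia bottle, the catalyst vial, the oxidiser, the solvent jar | the east ledge: the acid flask, the base flask, the fuel sample, the peroxide, the reducing agent]
12. Guide goes back to the west ledge alone.  [the west ledge: the ammonia bottle, the catalyst vial, the oxidiser, the solvent jar | the east ledge: the acid flask, the base flask, the fuel sample, the peroxide, the reducing agent]
13. Guide goes to the east ledge with the ammonia bottle.  [the west ledge: the catalyst vial, the oxidiser, the solvent jar | the east ledge: the acid flask, the ammonia bottle, the base flask, the fuel sample, the peroxide, the reducing agent]
14. Guide goes back to the west ledge alone.  [the west ledge: the catalyst vial, the oxidiser, the solvent jar | the east ledge: the acid flask, the ammonia bottle, the base flask, the fuel sample, the peroxide, the reducing agent]
15. Guide goes to the east ledge with the catalyst vial.  [the west ledge: the oxidiser, the solvent jar | the east ledge: the acid flask, the ammonia bottle, the base flask, the catalyst vial, the fuel sample, the peroxide, the reducing agent]
16. Guide goes back to the west ledge alone.  [the west ledge: the oxidiser, the solvent jar | the east ledge: the acid flask, the ammonia bottle, the base flask, the catalyst vial, the fuel sample, the peroxide, the reducing agent]
17. Guide goes to the east ledge with the oxidiser.  [the west ledge: the solvent jar | the east ledge: the acid flask, the ammonia bottle, the base flask, the catalyst vial, the fuel sample, the oxidiser, the peroxide, the reducing agent]
18. Guide goes back to the west ledge alone.  [the west ledge: the solvent jar | the east ledge: the acid flask, the ammonia bottle, the base flask, the catalyst vial, the fuel sample, the oxidiser, the peroxide, the reducing agent]
19. Guide goes to the east ledge with the solvent jar.  [the west ledge: — | the east ledge: the acid flask, the ammonia bottle, the base flask, the catalyst vial, the fuel sample, the oxidiser, the peroxide, the reducing agent, the solvent jar]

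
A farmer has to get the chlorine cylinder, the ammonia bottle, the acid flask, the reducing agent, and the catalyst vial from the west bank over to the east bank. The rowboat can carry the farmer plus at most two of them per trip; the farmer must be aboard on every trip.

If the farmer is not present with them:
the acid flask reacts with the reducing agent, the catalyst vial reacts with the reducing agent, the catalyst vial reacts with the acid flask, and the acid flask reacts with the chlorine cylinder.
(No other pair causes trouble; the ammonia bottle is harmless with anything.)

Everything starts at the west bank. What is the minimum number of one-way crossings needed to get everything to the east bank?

7

Counting alone: the farmer can take at most 2 across per trip to the east bank, so moving all 5 needs at least 3 loaded trips out, with a return between consecutive ones — at least 5 crossings.
The safety rule pushes this higher. Following every safe sequence of crossings, the most of the 5 that can be at the east bank as the rowboat arrives there on crossing 5 is 4 — never all 5.
So no plan with fewer than 7 crossings exists, and this one achieves 7:
1. Farmer goes to the east bank with the acid flask and the reducing agent.
2. Farmer goes back to the west bank with the acid flask.
3. Farmer goes to the east bank with the acid flask and the chlorine cylinder.
4. Farmer goes back to the west bank with the acid flask.
5. Farmer goes to the east bank with the acid flask and the ammonia bottle.
6. Farmer goes back to the west bank with the acid flask.
7. Farmer goes to the east bank with the acid flask and the catalyst vial.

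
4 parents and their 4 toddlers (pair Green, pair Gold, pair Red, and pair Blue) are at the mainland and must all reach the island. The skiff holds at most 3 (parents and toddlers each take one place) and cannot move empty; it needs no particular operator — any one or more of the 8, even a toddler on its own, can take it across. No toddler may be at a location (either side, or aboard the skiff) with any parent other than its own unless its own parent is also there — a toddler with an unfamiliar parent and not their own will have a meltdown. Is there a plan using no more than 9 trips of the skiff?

Yes

Yes — this plan uses 9 crossings (≤ 9):
1. parent Green and toddler Green cross → the island.
2. parent Green crosses ← the mainland.
3. parent Gold, parent Green, and toddler Gold cross → the island.
4. parent Green and toddler Green cross ← the mainland.
5. parent Blue, parent Green, and parent Red cross → the island.
6. toddler Gold crosses ← the mainland.
7. toddler Gold and toddler Green cross → the island.
8. toddler Green crosses ← the mainland.
9. toddler Blue, toddler Green, and toddler Red cross → the island.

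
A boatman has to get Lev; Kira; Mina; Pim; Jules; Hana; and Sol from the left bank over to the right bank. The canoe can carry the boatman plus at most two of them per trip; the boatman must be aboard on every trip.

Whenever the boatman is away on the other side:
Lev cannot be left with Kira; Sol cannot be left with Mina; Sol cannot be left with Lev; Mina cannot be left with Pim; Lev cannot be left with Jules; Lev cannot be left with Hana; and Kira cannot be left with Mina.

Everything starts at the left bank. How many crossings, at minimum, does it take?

9

Counting alone: the boatman can take at most 2 across per trip to the right bank, so moving all 7 needs at least 4 loaded trips out, with a return between consecutive ones — at least 7 crossings.
The safety rule pushes this higher. Following every safe sequence of crossings, the most of the 7 that can be at the right bank as the canoe arrives there on crossing 7 is 6 — never all 7.
So no plan with fewer than 9 crossings exists, and this one achieves 9:
1. Boatman goes to the right bank with Lev and Mina.  [the left bank: Hana, Jules, Kira, Pim, Sol | the right bank: Lev, Mina]
2. Boatman goes back to the left bank alone.  [the left bank: Hana, Jules, Kira, Pim, Sol | the right bank: Lev, Mina]
3. Boatman goes to the right bank with Pim.  [the left bank: Hana, Jules, Kira, Sol | the right bank: Lev, Mina, Pim]
4. Boatman goes back to the left bank with Mina.  [the left bank: Hana, Jules, Kira, Mina, Sol | the right bank: Lev, Pim]
5. Boatman goes to the right bank with Kira and Sol.  [the left bank: Hana, Jules, Mina | the right bank: Kira, Lev, Pim, Sol]
6. Boatman goes back to the left bank with Lev.  [the left bank: Hana, Jules, Lev, Mina | the right bank: Kira, Pim, Sol]
7. Boatman goes to the right bank with Hana and Jules.  [the left bank: Lev, Mina | the right bank: Hana, Jules, Kira, Pim, Sol]
8. Boatman goes back to the left bank alone.  [the left bank: Lev, Mina | the right bank: Hana, Jules, Kira, Pim, Sol]
9. Boatman goes to the right bank with Lev and Mina.  [the left bank: — | the right bank: Hana, Jules, Kira, Lev, Mina, Pim, Sol]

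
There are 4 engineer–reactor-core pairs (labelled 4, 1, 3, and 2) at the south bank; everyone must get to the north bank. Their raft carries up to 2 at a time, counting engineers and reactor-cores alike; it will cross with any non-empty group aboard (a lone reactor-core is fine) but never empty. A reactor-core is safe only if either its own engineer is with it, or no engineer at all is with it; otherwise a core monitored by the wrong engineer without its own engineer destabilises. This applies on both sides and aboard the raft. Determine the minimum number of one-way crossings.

Following every safe sequence of crossings from the start, the most of the 8 that can be at the north bank as the raft arrives there on crossings 1, 3, 5 is 2, 3, 4 respectively; the best ever achieved is 4 of 8.
From crossing 7 on, no configuration arises that was not already reachable earlier: only 44 distinct safe configurations (who is on which side, and where the raft is) can ever be reached, none of them has everyone across, and every continuation just revisits them. So no valid plan exists.

impossible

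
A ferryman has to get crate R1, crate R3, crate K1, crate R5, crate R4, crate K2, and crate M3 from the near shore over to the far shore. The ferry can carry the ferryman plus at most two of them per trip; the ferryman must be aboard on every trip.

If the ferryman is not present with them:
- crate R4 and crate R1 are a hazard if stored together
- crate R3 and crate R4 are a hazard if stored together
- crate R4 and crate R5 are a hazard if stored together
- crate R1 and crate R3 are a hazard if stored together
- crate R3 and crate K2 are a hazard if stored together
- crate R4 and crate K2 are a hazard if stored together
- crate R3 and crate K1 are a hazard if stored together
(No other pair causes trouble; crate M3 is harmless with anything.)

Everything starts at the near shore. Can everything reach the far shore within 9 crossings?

No

Counting alone: the ferryman can take at most 2 across per trip to the far shore, so moving all 7 needs at least 4 loaded trips out, with a return between consecutive ones — at least 7 crossings.
The safety rule pushes this higher. Following every safe sequence of crossings, the most of the 7 that can be at the far shore as the ferry arrives there on crossings 7, 9 is 5, 6 respectively — never all 7.
So the move cannot be finished within 9 crossings. (The shortest complete plan takes 11:)
1. Ferryman goes to the far shore with crate R3 and crate R4.
2. Ferryman goes back to the near shore with crate R3.
3. Ferryman goes to the far shore with crate K1 and crate R3.
4. Ferryman goes back to the near shore with crate R3.
5. Ferryman goes to the far shore with crate K2 and crate R1.
6. Ferryman goes back to the near shore with crate R4.
7. Ferryman goes to the far shore with crate R3 and crate R5.
8. Ferryman goes back to the near shore with crate R3.
9. Ferryman goes to the far shore with crate M3 and crate R3.
10. Ferryman goes back to the near shore with crate R3.
11. Ferryman goes to the far shore with crate R3 and crate R4.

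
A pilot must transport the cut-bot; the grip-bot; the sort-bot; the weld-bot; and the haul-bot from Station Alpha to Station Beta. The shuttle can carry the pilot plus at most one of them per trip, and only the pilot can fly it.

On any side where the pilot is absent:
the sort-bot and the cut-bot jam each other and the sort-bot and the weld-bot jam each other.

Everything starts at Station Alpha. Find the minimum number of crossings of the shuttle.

Counting alone: the pilot can take at most 1 across per trip to Station Beta, so moving all 5 needs at least 5 loaded trips out, with a return between consecutive ones — at least 9 crossings.
The safety rule pushes this higher. Following every safe sequence of crossings, the most of the 5 that can be at Station Beta as the shuttle arrives there on crossing 9 is 4 — never all 5.
So no plan with fewer than 11 crossings exists, and this one achieves 11:
1. Pilot goes to Station Beta with the sort-bot.  [Station Alpha: the cut-bot, the grip-bot, the haul-bot, the weld-bot | Station Beta: the sort-bot]
2. Pilot goes back to Station Alpha alone.  [Station Alpha: the cut-bot, the grip-bot, the haul-bot, the weld-bot | Station Beta: the sort-bot]
3. Pilot goes to Station Beta with the cut-bot.  [Station Alpha: the grip-bot, the haul-bot, the weld-bot | Station Beta: the cut-bot, the sort-bot]
4. Pilot goes back to Station Alpha with the sort-bot.  [Station Alpha: the grip-bot, the haul-bot, the sort-bot, the weld-bot | Station Beta: the cut-bot]
5. Pilot goes to Station Beta with the weld-bot.  [Station Alpha: the grip-bot, the haul-bot, the sort-bot | Station Beta: the cut-bot, the weld-bot]
6. Pilot goes back to Station Alpha alone.  [Station Alpha: the grip-bot, the haul-bot, the sort-bot | Station Beta: the cut-bot, the weld-bot]
7. Pilot goes to Station Beta with the grip-bot.  [Station Alpha: the haul-bot, the sort-bot | Station Beta: the cut-bot, the grip-bot, the weld-bot]
8. Pilot goes back to Station Alpha alone.  [Station Alpha: the haul-bot, the sort-bot | Station Beta: the cut-bot, the grip-bot, the weld-bot]
9. Pilot goes to Station Beta with the haul-bot.  [Station Alpha: the sort-bot | Station Beta: the cut-bot, the grip-bot, the haul-bot, the weld-bot]
10. Pilot goes back to Station Alpha alone.  [Station Alpha: the sort-bot | Station Beta: the cut-bot, the grip-bot, the haul-bot, the weld-bot]
11. Pilot goes to Station Beta with the sort-bot.  [Station Alpha: — | Station Beta: the cut-bot, the grip-bot, the haul-bot, the sort-bot, the weld-bot]

11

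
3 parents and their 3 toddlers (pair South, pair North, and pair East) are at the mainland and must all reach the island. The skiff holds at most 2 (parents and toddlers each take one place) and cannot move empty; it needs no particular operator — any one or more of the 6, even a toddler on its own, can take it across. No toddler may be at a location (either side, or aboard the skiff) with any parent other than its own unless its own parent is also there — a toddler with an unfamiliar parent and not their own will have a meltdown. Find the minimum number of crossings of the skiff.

Counting alone: each trip to the island takes at most 2 across and each return brings at least 1 back, so after t trips out (and t−1 returns) at most 2t − (t−1) of the 6 are across; that first reaches 6 at t = 5, so at least 9 crossings are needed.
The safety rule pushes this higher. Following every safe sequence of crossings, the most of the 6 that can be at the island as the skiff arrives there on crossing 9 is 5 — never all 6.
So no plan with fewer than 11 crossings exists, and this one achieves 11:
1. parent South and toddler South cross → the island.
2. parent South crosses ← the mainland.
3. toddler East and toddler North cross → the island.
4. toddler South crosses ← the mainland.
5. parent East and parent North cross → the island.
6. parent North and toddler North cross ← the mainland.
7. parent North and parent South cross → the island.
8. toddler East crosses ← the mainland.
9. toddler North and toddler South cross → the island.
10. parent East crosses ← the mainland.
11. parent East and toddler East cross → the island.

11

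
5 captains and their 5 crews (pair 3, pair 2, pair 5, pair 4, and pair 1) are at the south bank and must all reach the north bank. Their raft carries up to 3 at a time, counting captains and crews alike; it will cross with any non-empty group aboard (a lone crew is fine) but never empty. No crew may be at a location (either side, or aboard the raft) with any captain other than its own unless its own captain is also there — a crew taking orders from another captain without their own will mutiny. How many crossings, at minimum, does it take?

Counting alone: each trip to the north bank takes at most 3 across and each return brings at least 1 back, so after t trips out (and t−1 returns) at most 3t − (t−1) of the 10 are across; that first reaches 10 at t = 5, so at least 9 crossings are needed.
The safety rule pushes this higher. Following every safe sequence of crossings, the most of the 10 that can be at the north bank as the raft arrives there on crossing 9 is 9 — never all 10.
So no plan with fewer than 11 crossings exists, and this one achieves 11:
1. captain 3 and crew 3 cross → the north bank.
2. captain 3 crosses ← the south bank.
3. crew 2, crew 4, and crew 5 cross → the north bank.
4. crew 3 crosses ← the south bank.
5. captain 2, captain 4, and captain 5 cross → the north bank.
6. captain 2 and crew 2 cross ← the south bank.
7. captain 1, captain 2, and captain 3 cross → the north bank.
8. crew 5 crosses ← the south bank.
9. crew 2 and crew 3 cross → the north bank.
10. crew 3 crosses ← the south bank.
11. crew 1, crew 3, and crew 5 cross → the north bank.

11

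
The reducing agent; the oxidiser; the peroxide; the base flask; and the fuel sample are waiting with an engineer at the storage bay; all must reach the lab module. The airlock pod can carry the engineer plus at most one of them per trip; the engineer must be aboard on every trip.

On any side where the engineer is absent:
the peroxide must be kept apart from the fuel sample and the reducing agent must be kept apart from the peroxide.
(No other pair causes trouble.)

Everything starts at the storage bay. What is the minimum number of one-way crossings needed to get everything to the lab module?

Counting alone: the engineer can take at most 1 across per trip to the lab module, so moving all 5 needs at least 5 loaded trips out, with a return between consecutive ones — at least 9 crossings.
The safety rule pushes this higher. Following every safe sequence of crossings, the most of the 5 that can be at the lab module as the airlock pod arrives there on crossing 9 is 4 — never all 5.
So no plan with fewer than 11 crossings exists, and this one achieves 11:
1. Engineer goes to the lab module with the peroxide.
2. Engineer goes back to the storage bay alone.
3. Engineer goes to the lab module with the reducing agent.
4. Engineer goes back to the storage bay with the peroxide.
5. Engineer goes to the lab module with the fuel sample.
6. Engineer goes back to the storage bay alone.
7. Engineer goes to the lab module with the oxidiser.
8. Engineer goes back to the storage bay alone.
9. Engineer goes to the lab module with the base flask.
10. Engineer goes back to the storage bay alone.
11. Engineer goes to the lab module with the peroxide.

11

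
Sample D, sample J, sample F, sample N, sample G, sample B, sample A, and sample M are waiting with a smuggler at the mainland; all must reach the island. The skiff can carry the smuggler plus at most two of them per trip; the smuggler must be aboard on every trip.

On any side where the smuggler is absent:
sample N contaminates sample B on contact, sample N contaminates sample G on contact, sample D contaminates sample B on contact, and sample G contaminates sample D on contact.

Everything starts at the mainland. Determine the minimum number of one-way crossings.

7

Counting alone: the smuggler can take at most 2 across per trip to the island, so moving all 8 needs at least 4 loaded trips out, with a return between consecutive ones — at least 7 crossings.
The plan below uses exactly 7 crossings, so it is optimal:
1. Smuggler goes to the island with sample D and sample N.  [the mainland: sample A, sample B, sample F, sample G, sample J, sample M | the island: sample D, sample N]
2. Smuggler goes back to the mainland alone.  [the mainland: sample A, sample B, sample F, sample G, sample J, sample M | the island: sample D, sample N]
3. Smuggler goes to the island with sample F and sample J.  [the mainland: sample A, sample B, sample G, sample M | the island: sample D, sample F, sample J, sample N]
4. Smuggler goes back to the mainland alone.  [the mainland: sample A, sample B, sample G, sample M | the island: sample D, sample F, sample J, sample N]
5. Smuggler goes to the island with sample A and sample M.  [the mainland: sample B, sample G | the island: sample A, sample D, sample F, sample J, sample M, sample N]
6. Smuggler goes back to the mainland alone.  [the mainland: sample B, sample G | the island: sample A, sample D, sample F, sample J, sample M, sample N]
7. Smuggler goes to the island with sample B and sample G.  [the mainland: — | the island: sample A, sample B, sample D, sample F, sample G, sample J, sample M, sample N]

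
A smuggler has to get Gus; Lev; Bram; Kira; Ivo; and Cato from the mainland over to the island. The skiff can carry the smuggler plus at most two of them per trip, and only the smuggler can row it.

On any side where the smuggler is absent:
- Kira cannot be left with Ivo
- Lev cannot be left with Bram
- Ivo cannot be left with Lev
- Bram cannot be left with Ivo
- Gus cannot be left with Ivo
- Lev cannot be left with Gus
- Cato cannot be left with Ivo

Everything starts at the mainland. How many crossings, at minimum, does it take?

Counting alone: the smuggler can take at most 2 across per trip to the island, so moving all 6 needs at least 3 loaded trips out, with a return between consecutive ones — at least 5 crossings.
The safety rule pushes this higher. Following every safe sequence of crossings, the most of the 6 that can be at the island as the skiff arrives there on crossings 5, 7 is 4, 5 respectively — never all 6.
So no plan with fewer than 9 crossings exists, and this one achieves 9:
1. Smuggler goes to the island with Ivo and Lev.
2. Smuggler goes back to the mainland with Lev.
3. Smuggler goes to the island with Bram and Gus.
4. Smuggler goes back to the mainland with Ivo.
5. Smuggler goes to the island with Ivo and Kira.
6. Smuggler goes back to the mainland with Ivo.
7. Smuggler goes to the island with Cato and Lev.
8. Smuggler goes back to the mainland with Lev.
9. Smuggler goes to the island with Ivo and Lev.

9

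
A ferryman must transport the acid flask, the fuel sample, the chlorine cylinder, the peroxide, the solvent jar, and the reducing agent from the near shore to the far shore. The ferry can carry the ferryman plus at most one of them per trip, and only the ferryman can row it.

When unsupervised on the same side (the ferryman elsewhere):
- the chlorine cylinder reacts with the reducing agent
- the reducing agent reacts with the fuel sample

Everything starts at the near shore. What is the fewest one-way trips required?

Counting alone: the ferryman can take at most 1 across per trip to the far shore, so moving all 6 needs at least 6 loaded trips out, with a return between consecutive ones — at least 11 crossings.
The safety rule pushes this higher. Following every safe sequence of crossings, the most of the 6 that can be at the far shore as the ferry arrives there on crossing 11 is 5 — never all 6.
So no plan with fewer than 13 crossings exists, and this one achieves 13:
1. Ferryman goes to the far shore with the reducing agent.
2. Ferryman goes back to the near shore alone.
3. Ferryman goes to the far shore with the acid flask.
4. Ferryman goes back to the near shore alone.
5. Ferryman goes to the far shore with the fuel sample.
6. Ferryman goes back to the near shore with the reducing agent.
7. Ferryman goes to the far shore with the chlorine cylinder.
8. Ferryman goes back to the near shore alone.
9. Ferryman goes to the far shore with the peroxide.
10. Ferryman goes back to the near shore alone.
11. Ferryman goes to the far shore with the solvent jar.
12. Ferryman goes back to the near shore alone.
13. Ferryman goes to the far shore with the reducing agent.

13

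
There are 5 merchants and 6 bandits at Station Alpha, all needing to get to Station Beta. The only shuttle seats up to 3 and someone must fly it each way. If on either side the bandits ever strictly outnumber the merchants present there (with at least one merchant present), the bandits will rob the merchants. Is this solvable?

The bandits already outnumber the merchants at Station Alpha before anyone moves, so the starting position itself is disallowed.

No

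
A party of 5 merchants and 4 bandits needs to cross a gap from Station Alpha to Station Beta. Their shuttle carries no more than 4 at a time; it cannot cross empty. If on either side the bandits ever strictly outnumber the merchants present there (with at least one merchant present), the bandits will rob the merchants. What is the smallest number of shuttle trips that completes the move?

5

Counting alone: each trip to Station Beta takes at most 4 across and each return brings at least 1 back, so after t trips out (and t−1 returns) at most 4t − (t−1) of the 9 are across; that first reaches 9 at t = 3, so at least 5 crossings are needed.
The plan below uses exactly 5 crossings, so it is optimal:
1. 3 bandits → Station Beta.  (Station Alpha: 5M 1B; Station Beta: 0M 3B)
2. 1 bandit ← Station Alpha.  (Station Alpha: 5M 2B; Station Beta: 0M 2B)
3. 3 merchants and 1 bandit → Station Beta.  (Station Alpha: 2M 1B; Station Beta: 3M 3B)
4. 1 bandit ← Station Alpha.  (Station Alpha: 2M 2B; Station Beta: 3M 2B)
5. 2 merchants and 2 bandits → Station Beta.  (Station Alpha: 0M 0B; Station Beta: 5M 4B)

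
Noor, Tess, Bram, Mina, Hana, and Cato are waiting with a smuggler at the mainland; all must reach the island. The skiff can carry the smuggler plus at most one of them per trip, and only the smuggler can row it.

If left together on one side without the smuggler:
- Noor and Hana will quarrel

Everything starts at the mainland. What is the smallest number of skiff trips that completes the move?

Counting alone: the smuggler can take at most 1 across per trip to the island, so moving all 6 needs at least 6 loaded trips out, with a return between consecutive ones — at least 11 crossings.
The plan below uses exactly 11 crossings, so it is optimal:
1. Smuggler goes to the island with Noor.  [the mainland: Bram, Cato, Hana, Mina, Tess | the island: Noor]
2. Smuggler goes back to the mainland alone.  [the mainland: Bram, Cato, Hana, Mina, Tess | the island: Noor]
3. Smuggler goes to the island with Tess.  [the mainland: Bram, Cato, Hana, Mina | the island: Noor, Tess]
4. Smuggler goes back to the mainland alone.  [the mainland: Bram, Cato, Hana, Mina | the island: Noor, Tess]
5. Smuggler goes to the island with Bram.  [the mainland: Cato, Hana, Mina | the island: Bram, Noor, Tess]
6. Smuggler goes back to the mainland alone.  [the mainland: Cato, Hana, Mina | the island: Bram, Noor, Tess]
7. Smuggler goes to the island with Mina.  [the mainland: Cato, Hana | the island: Bram, Mina, Noor, Tess]
8. Smuggler goes back to the mainland alone.  [the mainland: Cato, Hana | the island: Bram, Mina, Noor, Tess]
9. Smuggler goes to the island with Cato.  [the mainland: Hana | the island: Bram, Cato, Mina, Noor, Tess]
10. Smuggler goes back to the mainland alone.  [the mainland: Hana | the island: Bram, Cato, Mina, Noor, Tess]
11. Smuggler goes to the island with Hana.  [the mainland: — | the island: Bram, Cato, Hana, Mina, Noor, Tess]

11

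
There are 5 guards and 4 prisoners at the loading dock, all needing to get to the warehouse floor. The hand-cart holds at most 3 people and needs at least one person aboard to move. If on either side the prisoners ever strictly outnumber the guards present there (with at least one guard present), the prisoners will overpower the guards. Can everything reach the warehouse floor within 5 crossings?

Counting alone: each trip to the warehouse floor takes at most 3 across and each return brings at least 1 back, so after t trips out (and t−1 returns) at most 3t − (t−1) of the 9 are across; that first reaches 9 at t = 4, so at least 7 crossings are needed.
Since 5 < 7, 5 crossings cannot be enough. (The shortest complete plan in fact takes 7:)
1. 3 prisoners → the warehouse floor.  (the loading dock: 5G 1P; the warehouse floor: 0G 3P)
2. 1 prisoner ← the loading dock.  (the loading dock: 5G 2P; the warehouse floor: 0G 2P)
3. 3 guards → the warehouse floor.  (the loading dock: 2G 2P; the warehouse floor: 3G 2P)
4. 1 guard ← the loading dock.  (the loading dock: 3G 2P; the warehouse floor: 2G 2P)
5. 2 guards and 1 prisoner → the warehouse floor.  (the loading dock: 1G 1P; the warehouse floor: 4G 3P)
6. 1 guard ← the loading dock.  (the loading dock: 2G 1P; the warehouse floor: 3G 3P)
7. 2 guards and 1 prisoner → the warehouse floor.  (the loading dock: 0G 0P; the warehouse floor: 5G 4P)

No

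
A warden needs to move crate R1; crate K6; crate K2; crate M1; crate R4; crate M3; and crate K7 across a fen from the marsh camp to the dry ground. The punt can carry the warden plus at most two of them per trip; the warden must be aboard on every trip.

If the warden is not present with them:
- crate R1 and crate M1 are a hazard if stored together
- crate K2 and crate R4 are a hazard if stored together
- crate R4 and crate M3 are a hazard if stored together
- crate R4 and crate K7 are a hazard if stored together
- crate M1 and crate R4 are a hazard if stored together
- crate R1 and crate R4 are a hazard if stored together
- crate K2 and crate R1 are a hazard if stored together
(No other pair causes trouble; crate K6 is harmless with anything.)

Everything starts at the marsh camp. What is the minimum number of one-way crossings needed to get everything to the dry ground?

Counting alone: the warden can take at most 2 across per trip to the dry ground, so moving all 7 needs at least 4 loaded trips out, with a return between consecutive ones — at least 7 crossings.
The safety rule pushes this higher. Following every safe sequence of crossings, the most of the 7 that can be at the dry ground as the punt arrives there on crossings 7, 9 is 5, 6 respectively — never all 7.
So no plan with fewer than 11 crossings exists, and this one achieves 11:
1. Warden goes to the dry ground with crate R1 and crate R4.  [the marsh camp: crate K2, crate K6, crate K7, crate M1, crate M3 | the dry ground: crate R1, crate R4]
2. Warden goes back to the marsh camp with crate R1.  [the marsh camp: crate K2, crate K6, crate K7, crate M1, crate M3, crate R1 | the dry ground: crate R4]
3. Warden goes to the dry ground with crate K6 and crate R1.  [the marsh camp: crate K2, crate K7, crate M1, crate M3 | the dry ground: crate K6, crate R1, crate R4]
4. Warden goes back to the marsh camp with crate R1.  [the marsh camp: crate K2, crate K7, crate M1, crate M3, crate R1 | the dry ground: crate K6, crate R4]
5. Warden goes to the dry ground with crate M3 and crate R1.  [the marsh camp: crate K2, crate K7, crate M1 | the dry ground: crate K6, crate M3, crate R1, crate R4]
6. Warden goes back to the marsh camp with crate R4.  [the marsh camp: crate K2, crate K7, crate M1, crate R4 | the dry ground: crate K6, crate M3, crate R1]
7. Warden goes to the dry ground with crate K7 and crate R4.  [the marsh camp: crate K2, crate M1 | the dry ground: crate K6, crate K7, crate M3, crate R1, crate R4]
8. Warden goes back to the marsh camp with crate R4.  [the marsh camp: crate K2, crate M1, crate R4 | the dry ground: crate K6, crate K7, crate M3, crate R1]
9. Warden goes to the dry ground with crate K2 and crate M1.  [the marsh camp: crate R4 | the dry ground: crate K2, crate K6, crate K7, crate M1, crate M3, crate R1]
10. Warden goes back to the marsh camp with crate R1.  [the marsh camp: crate R1, crate R4 | the dry ground: crate K2, crate K6, crate K7, crate M1, crate M3]
11. Warden goes to the dry ground with crate R1 and crate R4.  [the marsh camp: — | the dry ground: crate K2, crate K6, crate K7, crate M1, crate M3, crate R1, crate R4]

11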